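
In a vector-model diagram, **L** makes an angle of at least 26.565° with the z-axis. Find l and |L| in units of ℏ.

l = 4, |L| = 2√5 ℏ ≈ 4.472ℏ

cos²θ_min = l/(l+1) = 0.8000.
Thus l = 0.8000/(1 − 0.8000) ≈ 4.
Then |L| = ℏ√(4·5) = 2√5 ℏ.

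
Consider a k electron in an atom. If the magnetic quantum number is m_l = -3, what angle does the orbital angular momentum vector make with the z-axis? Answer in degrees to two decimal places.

A k state has l = 7.
|L| = ℏ√(l(l+1)) = 2√14 ℏ.
L_z = m_l ℏ = −3ℏ.
cos θ = L_z/|L| = -3/√56, so θ ≈ 113.63°.

θ ≈ 113.63°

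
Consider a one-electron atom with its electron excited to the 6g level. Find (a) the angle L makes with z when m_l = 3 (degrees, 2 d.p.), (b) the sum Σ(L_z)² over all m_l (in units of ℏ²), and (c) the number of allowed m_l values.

The 6g level has l = 4.
For m_l = 3: cos θ = 3/√20, θ ≈ 47.87°.
Σ m_l² = 60, so Σ(L_z)² = 60 ℏ².
There are 2l+1 = 9 values of m_l.

θ(m_l=3) ≈ 47.87°; Σ(L_z)² = 60 ℏ²; 9 values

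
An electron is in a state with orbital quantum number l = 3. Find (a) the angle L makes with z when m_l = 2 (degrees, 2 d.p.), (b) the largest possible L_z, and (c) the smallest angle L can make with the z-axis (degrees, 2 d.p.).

θ(m_l=2) ≈ 54.74°; L_z,max = 3ℏ; θ_min ≈ 30.00°

For m_l = 2: cos θ = 2/√12, θ ≈ 54.74°.
L_z,max = lℏ = 3ℏ.
cos θ_min = 3/√12, so θ_min ≈ 30.00°.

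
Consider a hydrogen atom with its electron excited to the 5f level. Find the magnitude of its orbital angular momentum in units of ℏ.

|L| = 2√3 ℏ ≈ 3.464ℏ

The 5f level has l = 3.
|L| = ℏ√(l(l+1)) = ℏ√(3·4) = 2√3 ℏ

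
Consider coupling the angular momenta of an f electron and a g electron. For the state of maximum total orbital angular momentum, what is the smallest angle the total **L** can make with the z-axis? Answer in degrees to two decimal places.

The total orbital quantum number L ranges from |l₁ − l₂| to l₁ + l₂ in integer steps.
So L can be 1, 2, 3, 4, 5, 6, 7.
The maximum is L = 7, with |L_tot| = ℏ√(7·8) = 2√14 ℏ.
The minimum angle with z is arccos(7/√56) ≈ 20.70°.

θ_min ≈ 20.70°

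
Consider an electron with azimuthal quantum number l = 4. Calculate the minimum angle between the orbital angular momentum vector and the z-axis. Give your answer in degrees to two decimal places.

|L| = √(l(l+1)) ℏ = 2√5 ℏ.
The smallest angle corresponds to the largest L_z, i.e. m_l = l = 4, giving L_z = 4ℏ.
cos θ_min = 4/√20, so θ_min ≈ 26.57°.

θ_min ≈ 26.57°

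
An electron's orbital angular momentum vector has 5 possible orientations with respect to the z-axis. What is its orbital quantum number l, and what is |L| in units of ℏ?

l = 2, |L| = √6 ℏ ≈ 2.449ℏ

2l + 1 = 5 ⇒ l = 2.
Then |L| = √(l(l+1)) ℏ = √6 ℏ.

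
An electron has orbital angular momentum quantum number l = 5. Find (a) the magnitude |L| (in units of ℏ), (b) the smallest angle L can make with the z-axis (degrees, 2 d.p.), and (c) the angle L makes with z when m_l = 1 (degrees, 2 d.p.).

|L| = √30 ℏ ≈ 5.477ℏ; θ_min ≈ 24.09°; θ(m_l=1) ≈ 79.48°

|L| = ℏ√(5·6) = √30 ℏ ≈ 5.477ℏ.
cos θ_min = 5/√30, so θ_min ≈ 24.09°.
For m_l = 1: cos θ = 1/√30, θ ≈ 79.48°.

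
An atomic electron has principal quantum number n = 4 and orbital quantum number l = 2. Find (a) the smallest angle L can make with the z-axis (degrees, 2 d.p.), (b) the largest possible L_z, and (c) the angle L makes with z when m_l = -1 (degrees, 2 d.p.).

cos θ_min = 2/√6, so θ_min ≈ 35.26°.
L_z,max = lℏ = 2ℏ.
For m_l = -1: cos θ = -1/√6, θ ≈ 114.09°.

θ_min ≈ 35.26°; L_z,max = 2ℏ; θ(m_l=-1) ≈ 114.09°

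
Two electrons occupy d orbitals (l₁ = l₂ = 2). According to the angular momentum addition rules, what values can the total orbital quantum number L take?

L = 0, 1, 2, 3, 4

Angular momentum addition gives L = |l₁ − l₂|, …, l₁ + l₂.
So L can be 0, 1, 2, 3, 4.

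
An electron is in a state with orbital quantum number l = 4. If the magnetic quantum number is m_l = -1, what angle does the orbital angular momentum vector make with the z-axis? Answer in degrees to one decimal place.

θ ≈ 102.9°

|L| = √(l(l+1)) ℏ = 2√5 ℏ.
L_z = m_l ℏ = −1ℏ.
cos θ = L_z/|L| = -1/√20, so θ ≈ 102.9°.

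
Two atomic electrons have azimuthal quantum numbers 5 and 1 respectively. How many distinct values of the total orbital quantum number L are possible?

3

Angular momentum addition gives L = |l₁ − l₂|, …, l₁ + l₂.
So L can be 4, 5, 6.
That is 3 values.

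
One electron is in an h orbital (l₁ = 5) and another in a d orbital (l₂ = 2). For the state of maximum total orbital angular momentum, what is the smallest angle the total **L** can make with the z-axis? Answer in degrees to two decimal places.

The total orbital quantum number L ranges from |l₁ − l₂| to l₁ + l₂ in integer steps.
So L can be 3, 4, 5, 6, 7.
The maximum is L = 7, with |L_tot| = ℏ√(7·8) = 2√14 ℏ.
The minimum angle with z is arccos(7/√56) ≈ 20.70°.

θ_min ≈ 20.70°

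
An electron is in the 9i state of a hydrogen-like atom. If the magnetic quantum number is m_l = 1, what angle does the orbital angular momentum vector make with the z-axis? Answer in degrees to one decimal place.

9i means n = 9, l = 6.
|L| = ℏ√(l(l+1)) = √42 ℏ.
L_z = m_l ℏ = 1ℏ.
cos θ = L_z/|L| = 1/√42, so θ ≈ 81.1°.

θ ≈ 81.1°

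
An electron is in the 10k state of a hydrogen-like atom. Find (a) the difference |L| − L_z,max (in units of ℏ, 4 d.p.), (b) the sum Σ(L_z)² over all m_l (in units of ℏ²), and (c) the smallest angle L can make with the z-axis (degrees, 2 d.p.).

10k means n = 10, l = 7.
|L| − L_z,max = (2√14 − 7)ℏ ≈ 0.4833ℏ.
Σ m_l² = 280, so Σ(L_z)² = 280 ℏ².
cos θ_min = 7/√56, so θ_min ≈ 20.70°.

|L|−L_z,max ≈ 0.4833ℏ; Σ(L_z)² = 280 ℏ²; θ_min ≈ 20.70°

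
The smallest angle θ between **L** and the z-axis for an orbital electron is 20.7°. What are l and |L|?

l = 7, |L| = 2√14 ℏ ≈ 7.483ℏ

cos θ_min = l/√(l(l+1)) = √(l/(l+1)), so l/(l+1) = cos²(20.7°) = 0.8751.
Solving: l = 7.
Then |L| = ℏ√(7·8) = 2√14 ℏ.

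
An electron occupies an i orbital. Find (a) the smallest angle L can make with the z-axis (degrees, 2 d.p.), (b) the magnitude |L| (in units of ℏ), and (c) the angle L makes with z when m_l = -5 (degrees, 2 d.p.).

For an i orbital, l = 6.
cos θ_min = 6/√42, so θ_min ≈ 22.21°.
|L| = ℏ√(6·7) = √42 ℏ ≈ 6.481ℏ.
For m_l = -5: cos θ = -5/√42, θ ≈ 140.49°.

θ_min ≈ 22.21°; |L| = √42 ℏ ≈ 6.481ℏ; θ(m_l=-5) ≈ 140.49°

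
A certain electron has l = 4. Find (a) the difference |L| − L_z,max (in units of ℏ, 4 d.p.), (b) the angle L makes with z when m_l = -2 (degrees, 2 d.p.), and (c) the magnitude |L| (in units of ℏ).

|L|−L_z,max ≈ 0.4721ℏ; θ(m_l=-2) ≈ 116.57°; |L| = 2√5 ℏ ≈ 4.472ℏ

|L| − L_z,max = (2√5 − 4)ℏ ≈ 0.4721ℏ.
For m_l = -2: cos θ = -2/√20, θ ≈ 116.57°.
|L| = ℏ√(4·5) = 2√5 ℏ ≈ 4.472ℏ.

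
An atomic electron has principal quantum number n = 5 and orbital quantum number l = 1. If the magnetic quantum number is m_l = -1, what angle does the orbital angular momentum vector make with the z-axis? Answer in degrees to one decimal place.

|L| = ℏ√(l(l+1)) = √2 ℏ.
L_z = m_l ℏ = −1ℏ.
cos θ = L_z/|L| = -1/√2, so θ ≈ 135.0°.

θ ≈ 135.0°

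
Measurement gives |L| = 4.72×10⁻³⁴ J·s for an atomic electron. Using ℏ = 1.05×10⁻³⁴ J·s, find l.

l = 4

Dividing by ℏ: |L|/ℏ ≈ 4.495.
l(l+1) ≈ 4.495² ≈ 20.21, so l = 4.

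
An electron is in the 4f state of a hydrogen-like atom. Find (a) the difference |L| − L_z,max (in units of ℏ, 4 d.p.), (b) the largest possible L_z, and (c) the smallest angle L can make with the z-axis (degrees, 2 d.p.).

For 4f, l = 3.
|L| − L_z,max = (2√3 − 3)ℏ ≈ 0.4641ℏ.
L_z,max = lℏ = 3ℏ.
cos θ_min = 3/√12, so θ_min ≈ 30.00°.

|L|−L_z,max ≈ 0.4641ℏ; L_z,max = 3ℏ; θ_min ≈ 30.00°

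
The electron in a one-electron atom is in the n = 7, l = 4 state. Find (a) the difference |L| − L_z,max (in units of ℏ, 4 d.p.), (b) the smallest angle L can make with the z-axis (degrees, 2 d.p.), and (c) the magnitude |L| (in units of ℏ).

|L|−L_z,max ≈ 0.4721ℏ; θ_min ≈ 26.57°; |L| = 2√5 ℏ ≈ 4.472ℏ

|L| − L_z,max = (2√5 − 4)ℏ ≈ 0.4721ℏ.
cos θ_min = 4/√20, so θ_min ≈ 26.57°.
|L| = ℏ√(4·5) = 2√5 ℏ ≈ 4.472ℏ.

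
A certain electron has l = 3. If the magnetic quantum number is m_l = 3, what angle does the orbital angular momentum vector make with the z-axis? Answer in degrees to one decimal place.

|L| = √(l(l+1)) ℏ = 2√3 ℏ.
L_z = m_l ℏ = 3ℏ.
cos θ = L_z/|L| = 3/√12, so θ ≈ 30.0°.

θ ≈ 30.0°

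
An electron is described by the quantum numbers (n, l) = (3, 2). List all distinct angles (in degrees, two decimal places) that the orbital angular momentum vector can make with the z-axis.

θ ∈ {35.26°, 65.91°, 90.00°, 114.09°, 144.74°}

|L| = √(l(l+1)) ℏ = √6 ℏ.
cos θ = m_l/√6 for each m_l ∈ {-2, -1, 0, 1, 2}.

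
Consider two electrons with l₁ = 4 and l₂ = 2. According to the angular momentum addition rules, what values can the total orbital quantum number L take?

L = 2, 3, 4, 5, 6

By the triangle rule, |l₁ − l₂| ≤ L ≤ l₁ + l₂.
L ∈ {2, 3, 4, 5, 6}.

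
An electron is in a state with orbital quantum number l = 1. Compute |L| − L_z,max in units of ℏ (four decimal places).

|L| − L_z,max ≈ 0.4142ℏ

|L| = √2 ℏ ≈ 1.4142ℏ, while L_z,max = lℏ = 1ℏ.
The difference is (√2 − 1)ℏ ≈ 0.4142ℏ.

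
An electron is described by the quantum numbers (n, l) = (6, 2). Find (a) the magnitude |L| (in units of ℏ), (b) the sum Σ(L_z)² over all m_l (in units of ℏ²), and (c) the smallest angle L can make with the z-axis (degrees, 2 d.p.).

|L| = √6 ℏ ≈ 2.449ℏ; Σ(L_z)² = 10 ℏ²; θ_min ≈ 35.26°

|L| = ℏ√(2·3) = √6 ℏ ≈ 2.449ℏ.
Σ m_l² = 10, so Σ(L_z)² = 10 ℏ².
cos θ_min = 2/√6, so θ_min ≈ 35.26°.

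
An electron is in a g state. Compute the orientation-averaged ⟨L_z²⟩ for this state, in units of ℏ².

G corresponds to l = 4.
m_l runs from −4 to 4, i.e. {-4, -3, -2, -1, 0, 1, 2, 3, 4}.
Average of L_z² over 9 states: 60/9 ℏ² = 6.667 ℏ².

⟨L_z²⟩ = 6.667 ℏ²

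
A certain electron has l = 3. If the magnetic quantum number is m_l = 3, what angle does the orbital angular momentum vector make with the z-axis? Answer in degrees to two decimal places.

|L| = ℏ√(l(l+1)) = 2√3 ℏ.
L_z = m_l ℏ = 3ℏ.
cos θ = L_z/|L| = 3/√12, so θ ≈ 30.00°.

θ ≈ 30.00°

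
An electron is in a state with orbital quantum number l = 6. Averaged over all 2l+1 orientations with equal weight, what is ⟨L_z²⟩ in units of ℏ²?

The allowed m_l values are -6, -5, -4, -3, -2, -1, 0, 1, 2, 3, 4, 5, 6.
⟨L_z²⟩ = ℏ²·l(l+1)/3 = 14ℏ².

⟨L_z²⟩ = 14 ℏ²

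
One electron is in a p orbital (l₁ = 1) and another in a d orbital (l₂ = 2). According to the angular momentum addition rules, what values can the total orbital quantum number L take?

The total orbital quantum number L ranges from |l₁ − l₂| to l₁ + l₂ in integer steps.
So L can be 1, 2, 3.

L = 1, 2, 3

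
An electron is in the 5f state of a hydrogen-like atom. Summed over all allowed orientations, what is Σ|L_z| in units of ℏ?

5f means n = 5, l = 3.
The allowed m_l values are -3, -2, -1, 0, 1, 2, 3.
Σ|m_l| = l(l+1) = 12.

Σ|L_z| = 12 ℏ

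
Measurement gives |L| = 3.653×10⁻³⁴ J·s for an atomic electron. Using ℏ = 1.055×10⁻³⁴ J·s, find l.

l = 3

|L|/ℏ = (3.653×10⁻³⁴)/(1.055×10⁻³⁴) ≈ 3.463.
Set l(l+1) = 11.99; the integer solution is l = 3.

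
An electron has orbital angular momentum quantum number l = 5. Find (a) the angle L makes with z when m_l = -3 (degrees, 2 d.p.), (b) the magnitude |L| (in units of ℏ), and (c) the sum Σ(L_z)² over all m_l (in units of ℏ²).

θ(m_l=-3) ≈ 123.21°; |L| = √30 ℏ ≈ 5.477ℏ; Σ(L_z)² = 110 ℏ²

For m_l = -3: cos θ = -3/√30, θ ≈ 123.21°.
|L| = ℏ√(5·6) = √30 ℏ ≈ 5.477ℏ.
Σ m_l² = 110, so Σ(L_z)² = 110 ℏ².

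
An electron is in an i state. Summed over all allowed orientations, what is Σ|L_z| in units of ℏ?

The letter i corresponds to l = 6.
The allowed m_l values are -6, -5, -4, -3, -2, -1, 0, 1, 2, 3, 4, 5, 6.
Σ|m_l| = l(l+1) = 42.

Σ|L_z| = 42 ℏ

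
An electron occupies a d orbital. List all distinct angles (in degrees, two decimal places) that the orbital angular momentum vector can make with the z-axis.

θ ∈ {35.26°, 65.91°, 90.00°, 114.09°, 144.74°}

A d state has l = 2.
|L| = ℏ√(l(l+1)) = √6 ℏ.
cos θ = m_l/√6 for each m_l ∈ {-2, -1, 0, 1, 2}.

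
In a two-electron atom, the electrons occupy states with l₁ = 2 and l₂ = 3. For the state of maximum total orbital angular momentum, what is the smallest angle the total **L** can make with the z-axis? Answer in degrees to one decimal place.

L runs from |2 − 3| = 1 to 2 + 3 = 5.
Allowed values: L = 1, 2, 3, 4, 5.
The maximum is L = 5, with |L_tot| = ℏ√(5·6) = √30 ℏ.
The minimum angle with z is arccos(5/√30) ≈ 24.1°.

θ_min ≈ 24.1°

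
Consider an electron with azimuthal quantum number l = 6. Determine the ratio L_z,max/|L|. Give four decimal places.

|L| = √42 ℏ ≈ 6.4807ℏ, while L_z,max = lℏ = 6ℏ.
L_z,max/|L| = 6/√42 = 0.9258.

L_z,max/|L| = 0.9258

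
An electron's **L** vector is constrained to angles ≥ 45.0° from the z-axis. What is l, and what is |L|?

l = 1, |L| = √2 ℏ ≈ 1.414ℏ

cos θ_min = l/√(l(l+1)) = √(l/(l+1)), so l/(l+1) = cos²(45.0°) = 0.5000.
Solving: l = 1.
Then |L| = ℏ√(1·2) = √2 ℏ.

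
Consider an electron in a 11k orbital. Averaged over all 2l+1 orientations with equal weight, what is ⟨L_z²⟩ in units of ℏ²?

11k means n = 11, l = 7.
The allowed m_l values are -7, -6, -5, -4, -3, -2, -1, 0, 1, 2, 3, 4, 5, 6, 7.
Average of L_z² over 15 states: 280/15 ℏ² = 18.67 ℏ².

⟨L_z²⟩ = 18.67 ℏ²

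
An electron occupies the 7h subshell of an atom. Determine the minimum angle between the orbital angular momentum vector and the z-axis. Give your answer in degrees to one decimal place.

The 7h subshell has l = 5.
|L| = √(l(l+1)) ℏ = √30 ℏ.
The smallest angle corresponds to the largest L_z, i.e. m_l = l = 5, giving L_z = 5ℏ.
cos θ_min = 5/√30, so θ_min ≈ 24.1°.

θ_min ≈ 24.1°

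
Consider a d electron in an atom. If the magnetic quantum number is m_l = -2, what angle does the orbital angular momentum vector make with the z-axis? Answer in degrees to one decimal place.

θ ≈ 144.7°

For a d orbital, l = 2.
|L| = √(l(l+1)) ℏ = √6 ℏ.
L_z = m_l ℏ = −2ℏ.
cos θ = L_z/|L| = -2/√6, so θ ≈ 144.7°.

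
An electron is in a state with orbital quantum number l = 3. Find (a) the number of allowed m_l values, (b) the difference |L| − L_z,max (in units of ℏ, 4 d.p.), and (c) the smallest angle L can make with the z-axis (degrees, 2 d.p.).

There are 2l+1 = 7 values of m_l.
|L| − L_z,max = (2√3 − 3)ℏ ≈ 0.4641ℏ.
cos θ_min = 3/√12, so θ_min ≈ 30.00°.

7 values; |L|−L_z,max ≈ 0.4641ℏ; θ_min ≈ 30.00°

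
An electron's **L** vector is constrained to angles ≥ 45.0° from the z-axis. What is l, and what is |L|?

l = 1, |L| = √2 ℏ ≈ 1.414ℏ

cos θ_min = l/√(l(l+1)) = √(l/(l+1)), so l/(l+1) = cos²(45.0°) = 0.5000.
Solving: l = 1.
Then |L| = ℏ√(1·2) = √2 ℏ.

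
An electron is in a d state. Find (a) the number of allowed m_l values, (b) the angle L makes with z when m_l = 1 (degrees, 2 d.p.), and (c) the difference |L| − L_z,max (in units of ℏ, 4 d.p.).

A d state has l = 2.
There are 2l+1 = 5 values of m_l.
For m_l = 1: cos θ = 1/√6, θ ≈ 65.91°.
|L| − L_z,max = (√6 − 2)ℏ ≈ 0.4495ℏ.

5 values; θ(m_l=1) ≈ 65.91°; |L|−L_z,max ≈ 0.4495ℏ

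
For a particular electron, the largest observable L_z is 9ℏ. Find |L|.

|L| = 3√10 ℏ ≈ 9.487ℏ

L_z,max = lℏ, so l = 9.
Then |L| = ℏ√(9·10) = 3√10 ℏ.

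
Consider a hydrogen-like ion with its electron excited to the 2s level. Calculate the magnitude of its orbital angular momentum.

The 2s level has l = 0.
|L| = ℏ√(l(l+1)) = ℏ√0 = 0

|L| = 0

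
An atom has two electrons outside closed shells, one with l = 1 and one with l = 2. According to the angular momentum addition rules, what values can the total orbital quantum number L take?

By the triangle rule, |l₁ − l₂| ≤ L ≤ l₁ + l₂.
So L can be 1, 2, 3.

L = 1, 2, 3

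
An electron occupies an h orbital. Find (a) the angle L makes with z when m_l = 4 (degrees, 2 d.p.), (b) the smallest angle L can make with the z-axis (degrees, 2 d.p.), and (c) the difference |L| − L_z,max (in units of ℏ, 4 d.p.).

The letter h corresponds to l = 5.
For m_l = 4: cos θ = 4/√30, θ ≈ 43.09°.
cos θ_min = 5/√30, so θ_min ≈ 24.09°.
|L| − L_z,max = (√30 − 5)ℏ ≈ 0.4772ℏ.

θ(m_l=4) ≈ 43.09°; θ_min ≈ 24.09°; |L|−L_z,max ≈ 0.4772ℏ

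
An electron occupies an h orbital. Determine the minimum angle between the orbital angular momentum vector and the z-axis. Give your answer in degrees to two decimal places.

θ_min ≈ 24.09°

H corresponds to l = 5.
|L| = √(l(l+1)) ℏ = √30 ℏ.
The smallest angle corresponds to the largest L_z, i.e. m_l = l = 5, giving L_z = 5ℏ.
cos θ_min = 5/√30, so θ_min ≈ 24.09°.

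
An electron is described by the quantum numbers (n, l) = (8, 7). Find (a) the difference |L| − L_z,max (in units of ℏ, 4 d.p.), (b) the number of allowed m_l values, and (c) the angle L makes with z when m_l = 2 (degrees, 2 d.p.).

|L| − L_z,max = (2√14 − 7)ℏ ≈ 0.4833ℏ.
There are 2l+1 = 15 values of m_l.
For m_l = 2: cos θ = 2/√56, θ ≈ 74.50°.

|L|−L_z,max ≈ 0.4833ℏ; 15 values; θ(m_l=2) ≈ 74.50°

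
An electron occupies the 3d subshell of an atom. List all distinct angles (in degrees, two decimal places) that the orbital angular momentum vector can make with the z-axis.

For 3d, l = 2.
|L| = ℏ√(l(l+1)) = √6 ℏ.
cos θ = m_l/√6 for each m_l ∈ {-2, -1, 0, 1, 2}.

θ ∈ {35.26°, 65.91°, 90.00°, 114.09°, 144.74°}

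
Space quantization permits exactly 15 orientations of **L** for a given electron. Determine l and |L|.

l = 7, |L| = 2√14 ℏ ≈ 7.483ℏ

Since there are 2l+1 = 15 values of m_l, l = 7.
Then |L| = √(l(l+1)) ℏ = 2√14 ℏ.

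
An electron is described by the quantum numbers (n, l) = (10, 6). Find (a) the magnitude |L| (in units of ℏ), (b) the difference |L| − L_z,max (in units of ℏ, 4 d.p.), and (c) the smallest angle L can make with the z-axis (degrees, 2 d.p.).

|L| = ℏ√(6·7) = √42 ℏ ≈ 6.481ℏ.
|L| − L_z,max = (√42 − 6)ℏ ≈ 0.4807ℏ.
cos θ_min = 6/√42, so θ_min ≈ 22.21°.

|L| = √42 ℏ ≈ 6.481ℏ; |L|−L_z,max ≈ 0.4807ℏ; θ_min ≈ 22.21°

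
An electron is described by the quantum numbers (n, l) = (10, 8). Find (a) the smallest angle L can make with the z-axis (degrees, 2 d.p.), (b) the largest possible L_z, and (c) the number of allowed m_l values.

cos θ_min = 8/√72, so θ_min ≈ 19.47°.
L_z,max = lℏ = 8ℏ.
There are 2l+1 = 17 values of m_l.

θ_min ≈ 19.47°; L_z,max = 8ℏ; 17 values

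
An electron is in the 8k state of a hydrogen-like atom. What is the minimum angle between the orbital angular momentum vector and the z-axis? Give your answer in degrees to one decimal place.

θ_min ≈ 20.7°

8k means n = 8, l = 7.
|L| = √(l(l+1)) ℏ = 2√14 ℏ.
The smallest angle corresponds to the largest L_z, i.e. m_l = l = 7, giving L_z = 7ℏ.
cos θ_min = 7/√56, so θ_min ≈ 20.7°.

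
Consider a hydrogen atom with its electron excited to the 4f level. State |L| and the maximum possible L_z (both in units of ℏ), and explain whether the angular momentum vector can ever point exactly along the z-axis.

The 4f level has l = 3.
|L| = 2√3 ℏ ≈ 3.4641ℏ, while L_z,max = lℏ = 3ℏ.
Since |L| > L_z,max, the vector can never point exactly along z; the closest it comes is θ_min = arccos(3/√12) ≈ 30.0°.

No: L_z,max = 3ℏ < |L| = 2√3 ℏ ≈ 3.464ℏ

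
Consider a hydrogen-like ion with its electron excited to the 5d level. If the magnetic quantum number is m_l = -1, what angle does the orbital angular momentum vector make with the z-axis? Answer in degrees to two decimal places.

The 5d level has l = 2.
|L|² = l(l+1)ℏ² = 6ℏ², so |L| = √6 ℏ.
L_z = m_l ℏ = −1ℏ.
cos θ = L_z/|L| = -1/√6, so θ ≈ 114.09°.

θ ≈ 114.09°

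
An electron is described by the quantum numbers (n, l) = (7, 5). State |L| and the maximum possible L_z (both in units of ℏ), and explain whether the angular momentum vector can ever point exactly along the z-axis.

No: L_z,max = 5ℏ < |L| = √30 ℏ ≈ 5.477ℏ

|L| = √30 ℏ ≈ 5.4772ℏ, while L_z,max = lℏ = 5ℏ.
Since |L| > L_z,max, the vector can never point exactly along z; the closest it comes is θ_min = arccos(5/√30) ≈ 24.1°.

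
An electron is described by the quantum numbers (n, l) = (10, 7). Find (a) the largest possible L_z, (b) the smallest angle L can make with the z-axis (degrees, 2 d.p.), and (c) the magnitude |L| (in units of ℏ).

L_z,max = lℏ = 7ℏ.
cos θ_min = 7/√56, so θ_min ≈ 20.70°.
|L| = ℏ√(7·8) = 2√14 ℏ ≈ 7.483ℏ.

L_z,max = 7ℏ; θ_min ≈ 20.70°; |L| = 2√14 ℏ ≈ 7.483ℏ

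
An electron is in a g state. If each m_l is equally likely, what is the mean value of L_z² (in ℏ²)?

⟨L_z²⟩ = 6.667 ℏ²

G corresponds to l = 4.
m_l ∈ {-4, -3, -2, -1, 0, 1, 2, 3, 4}.
⟨L_z²⟩ = ℏ²·(Σ m_l²)/(2l+1) = ℏ²·60/9 = 6.667ℏ².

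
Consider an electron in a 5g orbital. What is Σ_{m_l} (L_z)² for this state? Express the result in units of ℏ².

Σ(L_z)² = 60 ℏ²

For 5g, l = 4.
m_l runs from −4 to 4, i.e. {-4, -3, -2, -1, 0, 1, 2, 3, 4}.
Summing m² from −4 to 4: Σ m_l² = 60.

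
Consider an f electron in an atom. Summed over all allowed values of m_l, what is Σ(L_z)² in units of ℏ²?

Σ(L_z)² = 28 ℏ²

For an f orbital, l = 3.
The allowed m_l values are -3, -2, -1, 0, 1, 2, 3.
Σ m_l² = l(l+1)(2l+1)/3 = 3·4·7/3 = 28.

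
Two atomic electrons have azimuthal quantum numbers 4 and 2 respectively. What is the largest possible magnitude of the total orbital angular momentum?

|L_tot|_max = √42 ℏ ≈ 6.481ℏ

L runs from |4 − 2| = 2 to 4 + 2 = 6.
L ∈ {2, 3, 4, 5, 6}.
The largest magnitude corresponds to L = 6: |L_tot| = ℏ√(6·7) = √42 ℏ.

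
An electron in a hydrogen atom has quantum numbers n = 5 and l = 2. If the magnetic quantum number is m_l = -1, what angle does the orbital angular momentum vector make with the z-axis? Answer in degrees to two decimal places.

|L|² = l(l+1)ℏ² = 6ℏ², so |L| = √6 ℏ.
L_z = m_l ℏ = −1ℏ.
cos θ = L_z/|L| = -1/√6, so θ ≈ 114.09°.

θ ≈ 114.09°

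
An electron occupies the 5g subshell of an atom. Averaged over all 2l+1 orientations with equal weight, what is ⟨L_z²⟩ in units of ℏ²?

⟨L_z²⟩ = 6.667 ℏ²

5g means n = 5, l = 4.
m_l ∈ {-4, -3, -2, -1, 0, 1, 2, 3, 4}.
⟨L_z²⟩ = ℏ²·(Σ m_l²)/(2l+1) = ℏ²·60/9 = 6.667ℏ².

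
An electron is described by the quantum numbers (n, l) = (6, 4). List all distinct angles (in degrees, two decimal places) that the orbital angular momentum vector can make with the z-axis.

|L| = √(l(l+1)) ℏ = 2√5 ℏ.
cos θ = m_l/√20 for each m_l ∈ {-4, -3, -2, -1, 0, 1, 2, 3, 4}.

θ ∈ {26.57°, 47.87°, 63.43°, 77.08°, 90.00°, 102.92°, 116.57°, 132.13°, 153.43°}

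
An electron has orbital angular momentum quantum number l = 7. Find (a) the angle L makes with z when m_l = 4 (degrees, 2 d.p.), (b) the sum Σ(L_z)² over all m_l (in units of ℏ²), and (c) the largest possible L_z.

θ(m_l=4) ≈ 57.69°; Σ(L_z)² = 280 ℏ²; L_z,max = 7ℏ

For m_l = 4: cos θ = 4/√56, θ ≈ 57.69°.
Σ m_l² = 280, so Σ(L_z)² = 280 ℏ².
L_z,max = lℏ = 7ℏ.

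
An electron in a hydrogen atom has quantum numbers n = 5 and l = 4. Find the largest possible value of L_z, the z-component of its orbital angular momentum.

L_z = m_l ℏ with m_l ∈ {−4, …, 4}; the maximum is m_l = 4.

L_z,max = 4ℏ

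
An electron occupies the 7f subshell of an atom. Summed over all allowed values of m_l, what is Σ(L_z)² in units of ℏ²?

7f means n = 7, l = 3.
The allowed m_l values are -3, -2, -1, 0, 1, 2, 3.
Σ m_l² = 2·(1 + 4 + 9) = 28.

Σ(L_z)² = 28 ℏ²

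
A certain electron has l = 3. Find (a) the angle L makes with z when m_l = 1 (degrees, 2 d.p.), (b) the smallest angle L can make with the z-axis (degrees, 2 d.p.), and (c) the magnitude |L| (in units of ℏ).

For m_l = 1: cos θ = 1/√12, θ ≈ 73.22°.
cos θ_min = 3/√12, so θ_min ≈ 30.00°.
|L| = ℏ√(3·4) = 2√3 ℏ ≈ 3.464ℏ.

θ(m_l=1) ≈ 73.22°; θ_min ≈ 30.00°; |L| = 2√3 ℏ ≈ 3.464ℏ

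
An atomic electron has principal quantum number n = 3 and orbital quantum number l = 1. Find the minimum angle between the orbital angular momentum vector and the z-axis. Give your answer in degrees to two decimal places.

θ_min ≈ 45.00°

|L|² = l(l+1)ℏ² = 2ℏ², so |L| = √2 ℏ.
The smallest angle corresponds to the largest L_z, i.e. m_l = l = 1, giving L_z = 1ℏ.
cos θ_min = 1/√2, so θ_min ≈ 45.00°.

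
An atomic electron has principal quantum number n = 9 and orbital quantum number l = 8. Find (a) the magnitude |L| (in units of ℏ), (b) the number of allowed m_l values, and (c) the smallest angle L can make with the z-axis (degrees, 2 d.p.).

|L| = 6√2 ℏ ≈ 8.485ℏ; 17 values; θ_min ≈ 19.47°

|L| = ℏ√(8·9) = 6√2 ℏ ≈ 8.485ℏ.
There are 2l+1 = 17 values of m_l.
cos θ_min = 8/√72, so θ_min ≈ 19.47°.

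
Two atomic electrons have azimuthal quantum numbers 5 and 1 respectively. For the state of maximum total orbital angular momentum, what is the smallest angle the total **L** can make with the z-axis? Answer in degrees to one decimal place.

θ_min ≈ 22.2°

By the triangle rule, |l₁ − l₂| ≤ L ≤ l₁ + l₂.
L ∈ {4, 5, 6}.
The maximum is L = 6, with |L_tot| = ℏ√(6·7) = √42 ℏ.
The minimum angle with z is arccos(6/√42) ≈ 22.2°.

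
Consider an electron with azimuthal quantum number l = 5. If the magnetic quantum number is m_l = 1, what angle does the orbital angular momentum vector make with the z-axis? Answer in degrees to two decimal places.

θ ≈ 79.48°

|L| = √(l(l+1)) ℏ = √30 ℏ.
L_z = m_l ℏ = 1ℏ.
cos θ = L_z/|L| = 1/√30, so θ ≈ 79.48°.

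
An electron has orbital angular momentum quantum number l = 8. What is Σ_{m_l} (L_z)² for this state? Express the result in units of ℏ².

m_l runs from −8 to 8, i.e. {-8, -7, -6, -5, -4, -3, -2, -1, 0, 1, 2, 3, 4, 5, 6, 7, 8}.
Σ m_l² = 2·(1 + 4 + 9 + 16 + 25 + 36 + 49 + 64) = 408.

Σ(L_z)² = 408 ℏ²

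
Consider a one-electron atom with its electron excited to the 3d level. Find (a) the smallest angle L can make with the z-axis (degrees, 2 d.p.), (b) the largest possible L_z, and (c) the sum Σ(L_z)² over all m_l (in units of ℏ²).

The 3d level has l = 2.
cos θ_min = 2/√6, so θ_min ≈ 35.26°.
L_z,max = lℏ = 2ℏ.
Σ m_l² = 10, so Σ(L_z)² = 10 ℏ².

θ_min ≈ 35.26°; L_z,max = 2ℏ; Σ(L_z)² = 10 ℏ²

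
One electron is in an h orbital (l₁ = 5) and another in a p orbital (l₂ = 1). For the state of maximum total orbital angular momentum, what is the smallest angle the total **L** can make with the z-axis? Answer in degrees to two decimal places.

θ_min ≈ 22.21°

L runs from |5 − 1| = 4 to 5 + 1 = 6.
So L can be 4, 5, 6.
The maximum is L = 6, with |L_tot| = ℏ√(6·7) = √42 ℏ.
The minimum angle with z is arccos(6/√42) ≈ 22.21°.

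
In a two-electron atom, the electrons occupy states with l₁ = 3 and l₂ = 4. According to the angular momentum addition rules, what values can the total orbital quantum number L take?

The total orbital quantum number L ranges from |l₁ − l₂| to l₁ + l₂ in integer steps.
L ∈ {1, 2, 3, 4, 5, 6, 7}.

L = 1, 2, 3, 4, 5, 6, 7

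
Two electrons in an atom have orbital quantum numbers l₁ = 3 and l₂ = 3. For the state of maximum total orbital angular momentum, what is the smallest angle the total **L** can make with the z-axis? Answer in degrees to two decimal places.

θ_min ≈ 22.21°

L runs from |3 − 3| = 0 to 3 + 3 = 6.
L ∈ {0, 1, 2, 3, 4, 5, 6}.
The maximum is L = 6, with |L_tot| = ℏ√(6·7) = √42 ℏ.
The minimum angle with z is arccos(6/√42) ≈ 22.21°.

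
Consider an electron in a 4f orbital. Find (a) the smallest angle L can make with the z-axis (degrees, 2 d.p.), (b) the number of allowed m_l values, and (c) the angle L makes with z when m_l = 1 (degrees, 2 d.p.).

4f means n = 4, l = 3.
cos θ_min = 3/√12, so θ_min ≈ 30.00°.
There are 2l+1 = 7 values of m_l.
For m_l = 1: cos θ = 1/√12, θ ≈ 73.22°.

θ_min ≈ 30.00°; 7 values; θ(m_l=1) ≈ 73.22°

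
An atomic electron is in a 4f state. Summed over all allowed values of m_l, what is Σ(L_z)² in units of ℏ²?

The 4f subshell has l = 3.
The allowed m_l values are -3, -2, -1, 0, 1, 2, 3.
Σ m_l² = 2·(1 + 4 + 9) = 28.

Σ(L_z)² = 28 ℏ²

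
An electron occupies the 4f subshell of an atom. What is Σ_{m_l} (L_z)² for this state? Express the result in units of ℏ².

The 4f subshell has l = 3.
m_l ∈ {-3, -2, -1, 0, 1, 2, 3}.
Summing m² from −3 to 3: Σ m_l² = 28.

Σ(L_z)² = 28 ℏ²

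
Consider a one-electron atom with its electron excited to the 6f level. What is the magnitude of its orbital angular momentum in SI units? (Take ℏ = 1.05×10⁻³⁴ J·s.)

The 6f level has l = 3.
|L| = ℏ√(l(l+1)) = ℏ√(3·4) = 2√3 ℏ
Numerically, |L| = 3.464 × (1.05×10⁻³⁴ J·s) = 3.64×10⁻³⁴ J·s.

|L| = 3.64×10⁻³⁴ J·s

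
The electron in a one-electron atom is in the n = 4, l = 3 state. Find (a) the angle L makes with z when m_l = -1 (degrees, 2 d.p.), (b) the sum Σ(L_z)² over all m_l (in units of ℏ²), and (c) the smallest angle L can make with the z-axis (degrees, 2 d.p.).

θ(m_l=-1) ≈ 106.78°; Σ(L_z)² = 28 ℏ²; θ_min ≈ 30.00°

For m_l = -1: cos θ = -1/√12, θ ≈ 106.78°.
Σ m_l² = 28, so Σ(L_z)² = 28 ℏ².
cos θ_min = 3/√12, so θ_min ≈ 30.00°.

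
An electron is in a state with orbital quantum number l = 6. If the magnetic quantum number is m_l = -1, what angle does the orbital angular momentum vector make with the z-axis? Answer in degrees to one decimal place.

θ ≈ 98.9°

|L| = √(l(l+1)) ℏ = √42 ℏ.
L_z = m_l ℏ = −1ℏ.
cos θ = L_z/|L| = -1/√42, so θ ≈ 98.9°.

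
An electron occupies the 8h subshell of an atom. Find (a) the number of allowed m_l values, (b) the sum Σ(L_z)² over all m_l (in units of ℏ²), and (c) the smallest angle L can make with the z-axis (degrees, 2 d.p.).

The 8h subshell has l = 5.
There are 2l+1 = 11 values of m_l.
Σ m_l² = 110, so Σ(L_z)² = 110 ℏ².
cos θ_min = 5/√30, so θ_min ≈ 24.09°.

11 values; Σ(L_z)² = 110 ℏ²; θ_min ≈ 24.09°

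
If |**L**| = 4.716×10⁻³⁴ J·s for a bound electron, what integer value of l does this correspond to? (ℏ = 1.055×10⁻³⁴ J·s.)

In units of ℏ, |L| ≈ 4.470.
(|L|/ℏ)² = l(l+1) ≈ 19.98 ⇒ l = 4.

l = 4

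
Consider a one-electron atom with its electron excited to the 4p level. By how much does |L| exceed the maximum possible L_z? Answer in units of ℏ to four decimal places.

The 4p level has l = 1.
|L| = √2 ℏ ≈ 1.4142ℏ, while L_z,max = lℏ = 1ℏ.
The difference is (√2 − 1)ℏ ≈ 0.4142ℏ.

|L| − L_z,max ≈ 0.4142ℏ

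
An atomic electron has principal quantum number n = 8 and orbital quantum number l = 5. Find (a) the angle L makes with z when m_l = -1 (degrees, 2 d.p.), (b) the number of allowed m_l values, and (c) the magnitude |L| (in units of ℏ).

For m_l = -1: cos θ = -1/√30, θ ≈ 100.52°.
There are 2l+1 = 11 values of m_l.
|L| = ℏ√(5·6) = √30 ℏ ≈ 5.477ℏ.

θ(m_l=-1) ≈ 100.52°; 11 values; |L| = √30 ℏ ≈ 5.477ℏ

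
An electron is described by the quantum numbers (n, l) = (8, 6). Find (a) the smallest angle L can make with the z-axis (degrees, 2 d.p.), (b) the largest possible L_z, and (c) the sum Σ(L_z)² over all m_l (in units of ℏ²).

θ_min ≈ 22.21°; L_z,max = 6ℏ; Σ(L_z)² = 182 ℏ²

cos θ_min = 6/√42, so θ_min ≈ 22.21°.
L_z,max = lℏ = 6ℏ.
Σ m_l² = 182, so Σ(L_z)² = 182 ℏ².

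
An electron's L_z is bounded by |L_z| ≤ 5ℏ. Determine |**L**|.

L_z,max = lℏ, so l = 5.
|L| = ℏ√(l(l+1)) = √30 ℏ.

|L| = √30 ℏ ≈ 5.477ℏ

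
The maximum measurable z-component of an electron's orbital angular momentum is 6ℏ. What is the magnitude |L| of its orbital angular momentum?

|L| = √42 ℏ ≈ 6.481ℏ

The maximum L_z equals lℏ, giving l = 6.
Then |L| = ℏ√(6·7) = √42 ℏ.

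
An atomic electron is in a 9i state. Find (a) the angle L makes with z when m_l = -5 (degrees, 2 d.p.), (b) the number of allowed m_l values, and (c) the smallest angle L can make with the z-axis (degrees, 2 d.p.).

θ(m_l=-5) ≈ 140.49°; 13 values; θ_min ≈ 22.21°

The 9i subshell has l = 6.
For m_l = -5: cos θ = -5/√42, θ ≈ 140.49°.
There are 2l+1 = 13 values of m_l.
cos θ_min = 6/√42, so θ_min ≈ 22.21°.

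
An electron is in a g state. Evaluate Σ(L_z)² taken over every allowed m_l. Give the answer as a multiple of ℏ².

Σ(L_z)² = 60 ℏ²

A g state has l = 4.
m_l runs from −4 to 4, i.e. {-4, -3, -2, -1, 0, 1, 2, 3, 4}.
Σ m_l² = l(l+1)(2l+1)/3 = 4·5·9/3 = 60.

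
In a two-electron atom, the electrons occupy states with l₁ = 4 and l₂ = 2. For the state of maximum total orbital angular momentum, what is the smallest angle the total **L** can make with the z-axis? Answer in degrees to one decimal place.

Angular momentum addition gives L = |l₁ − l₂|, …, l₁ + l₂.
So L can be 2, 3, 4, 5, 6.
The maximum is L = 6, with |L_tot| = ℏ√(6·7) = √42 ℏ.
The minimum angle with z is arccos(6/√42) ≈ 22.2°.

θ_min ≈ 22.2°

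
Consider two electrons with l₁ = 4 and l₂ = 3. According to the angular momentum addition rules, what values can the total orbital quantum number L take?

Angular momentum addition gives L = |l₁ − l₂|, …, l₁ + l₂.
Allowed values: L = 1, 2, 3, 4, 5, 6, 7.

L = 1, 2, 3, 4, 5, 6, 7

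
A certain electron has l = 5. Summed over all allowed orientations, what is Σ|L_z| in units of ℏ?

m_l runs from −5 to 5, i.e. {-5, -4, -3, -2, -1, 0, 1, 2, 3, 4, 5}.
Σ|m_l| = l(l+1) = 30.

Σ|L_z| = 30 ℏ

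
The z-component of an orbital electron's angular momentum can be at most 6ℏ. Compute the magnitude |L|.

|L| = √42 ℏ ≈ 6.481ℏ

Since max m_l = l, l = 6.
|L| = ℏ√(l(l+1)) = √42 ℏ.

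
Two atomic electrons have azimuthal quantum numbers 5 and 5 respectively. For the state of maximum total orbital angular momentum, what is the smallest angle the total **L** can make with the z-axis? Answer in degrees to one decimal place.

θ_min ≈ 17.5°

Angular momentum addition gives L = |l₁ − l₂|, …, l₁ + l₂.
L ∈ {0, 1, 2, 3, 4, 5, 6, 7, 8, 9, 10}.
The maximum is L = 10, with |L_tot| = ℏ√(10·11) = √110 ℏ.
The minimum angle with z is arccos(10/√110) ≈ 17.5°.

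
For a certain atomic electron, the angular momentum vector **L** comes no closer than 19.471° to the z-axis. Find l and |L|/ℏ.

cos θ_min = l/√(l(l+1)) = √(l/(l+1)), so l/(l+1) = cos²(19.471°) = 0.8889.
Solving: l = 8.
Then |L| = ℏ√(8·9) = 6√2 ℏ.

l = 8, |L| = 6√2 ℏ ≈ 8.485ℏ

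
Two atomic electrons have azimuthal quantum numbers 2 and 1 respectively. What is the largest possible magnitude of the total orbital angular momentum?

L runs from |2 − 1| = 1 to 2 + 1 = 3.
L ∈ {1, 2, 3}.
The largest magnitude corresponds to L = 3: |L_tot| = ℏ√(3·4) = 2√3 ℏ.

|L_tot|_max = 2√3 ℏ ≈ 3.464ℏ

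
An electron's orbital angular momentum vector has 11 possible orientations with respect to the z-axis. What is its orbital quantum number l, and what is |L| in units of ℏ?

l = 5, |L| = √30 ℏ ≈ 5.477ℏ

11 = 2l + 1, so l = (11−1)/2 = 5.
|L| = ℏ√(l(l+1)) = ℏ√(5·6) = √30 ℏ.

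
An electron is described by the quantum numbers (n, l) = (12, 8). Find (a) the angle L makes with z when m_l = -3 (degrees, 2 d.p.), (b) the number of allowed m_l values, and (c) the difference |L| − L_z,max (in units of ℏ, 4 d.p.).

θ(m_l=-3) ≈ 110.70°; 17 values; |L|−L_z,max ≈ 0.4853ℏ

For m_l = -3: cos θ = -3/√72, θ ≈ 110.70°.
There are 2l+1 = 17 values of m_l.
|L| − L_z,max = (6√2 − 8)ℏ ≈ 0.4853ℏ.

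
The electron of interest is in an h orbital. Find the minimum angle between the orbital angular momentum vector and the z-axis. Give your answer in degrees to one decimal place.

θ_min ≈ 24.1°

An h state has l = 5.
|L| = ℏ√(l(l+1)) = √30 ℏ.
The smallest angle corresponds to the largest L_z, i.e. m_l = l = 5, giving L_z = 5ℏ.
cos θ_min = 5/√30, so θ_min ≈ 24.1°.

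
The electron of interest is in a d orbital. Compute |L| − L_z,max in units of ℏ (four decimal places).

|L| − L_z,max ≈ 0.4495ℏ

A d state has l = 2.
|L| = √6 ℏ ≈ 2.4495ℏ, while L_z,max = lℏ = 2ℏ.
The difference is (√6 − 2)ℏ ≈ 0.4495ℏ.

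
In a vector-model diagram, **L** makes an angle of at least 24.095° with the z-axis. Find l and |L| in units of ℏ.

l = 5, |L| = √30 ℏ ≈ 5.477ℏ

cos²θ_min = l/(l+1) = 0.8333.
l = cos²θ/sin²θ ≈ 5.
Then |L| = ℏ√(5·6) = √30 ℏ.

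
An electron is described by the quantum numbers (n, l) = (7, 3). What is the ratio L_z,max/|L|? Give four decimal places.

L_z,max/|L| = 0.8660

|L| = 2√3 ℏ ≈ 3.4641ℏ, while L_z,max = lℏ = 3ℏ.
L_z,max/|L| = 3/√12 = 0.8660.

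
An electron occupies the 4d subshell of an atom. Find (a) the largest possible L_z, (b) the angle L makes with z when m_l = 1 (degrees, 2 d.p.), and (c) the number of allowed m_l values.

L_z,max = 2ℏ; θ(m_l=1) ≈ 65.91°; 5 values

For 4d, l = 2.
L_z,max = lℏ = 2ℏ.
For m_l = 1: cos θ = 1/√6, θ ≈ 65.91°.
There are 2l+1 = 5 values of m_l.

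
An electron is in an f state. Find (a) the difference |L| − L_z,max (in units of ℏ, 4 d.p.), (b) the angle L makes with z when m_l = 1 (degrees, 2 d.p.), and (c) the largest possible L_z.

An f state has l = 3.
|L| − L_z,max = (2√3 − 3)ℏ ≈ 0.4641ℏ.
For m_l = 1: cos θ = 1/√12, θ ≈ 73.22°.
L_z,max = lℏ = 3ℏ.

|L|−L_z,max ≈ 0.4641ℏ; θ(m_l=1) ≈ 73.22°; L_z,max = 3ℏ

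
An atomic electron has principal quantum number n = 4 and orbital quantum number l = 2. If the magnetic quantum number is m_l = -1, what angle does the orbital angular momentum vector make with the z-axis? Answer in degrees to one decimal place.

|L| = ℏ√(l(l+1)) = √6 ℏ.
L_z = m_l ℏ = −1ℏ.
cos θ = L_z/|L| = -1/√6, so θ ≈ 114.1°.

θ ≈ 114.1°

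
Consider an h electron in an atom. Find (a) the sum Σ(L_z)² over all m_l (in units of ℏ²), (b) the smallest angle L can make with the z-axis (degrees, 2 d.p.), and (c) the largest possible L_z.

An h state has l = 5.
Σ m_l² = 110, so Σ(L_z)² = 110 ℏ².
cos θ_min = 5/√30, so θ_min ≈ 24.09°.
L_z,max = lℏ = 5ℏ.

Σ(L_z)² = 110 ℏ²; θ_min ≈ 24.09°; L_z,max = 5ℏ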